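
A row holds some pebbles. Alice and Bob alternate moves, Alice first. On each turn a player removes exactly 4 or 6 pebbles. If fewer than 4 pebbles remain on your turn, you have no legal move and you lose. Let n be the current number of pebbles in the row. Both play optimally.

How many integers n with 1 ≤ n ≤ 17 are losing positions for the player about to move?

7

Use the standard recursion: the mover loses at a terminal position; elsewhere, the mover wins exactly when some move hands the opponent an L position.
n=0: no move → L
n=1: no move → L
n=2: no move → L
n=3: no move → L
n=4: reaches L-position 0 → W
n=5: reaches L-position 1 → W
n=6: reaches L-position 2 → W
n=7: reaches L-position 3 → W
n=8: reaches L-position 2 → W
n=9: reaches L-position 3 → W
n=10: only reaches 6(W), 4(W), all W → L
n=11: only reaches 7(W), 5(W), all W → L
n=12: only reaches 8(W), 6(W), all W → L
n=13: only reaches 9(W), 7(W), all W → L
n=14: reaches L-position 10 → W
n=15: reaches L-position 11 → W
n=16: reaches L-position 12 → W
n=17: reaches L-position 13 → W
L entries with 1 ≤ n ≤ 17 (n=0 is outside the asked range and is not counted): n = 1, 2, 3, 10, 11, 12, 13; that makes 7.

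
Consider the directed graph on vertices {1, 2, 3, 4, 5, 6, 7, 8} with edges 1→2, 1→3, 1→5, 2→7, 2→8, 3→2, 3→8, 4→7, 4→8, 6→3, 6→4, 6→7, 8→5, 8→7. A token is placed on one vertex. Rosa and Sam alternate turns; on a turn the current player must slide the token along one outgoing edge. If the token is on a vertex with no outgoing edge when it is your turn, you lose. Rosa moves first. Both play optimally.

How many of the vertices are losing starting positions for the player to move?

Work bottom-up. With no move the player to move loses. Otherwise the position is W if at least one move leads to an L position for the opponent, and L if every move leads to a W.
Every edge goes from a vertex to one that appears earlier in the order 5, 7, 8, 2, 3, 4, 1, 6, so processing vertices in that order labels each vertex after all of its successors.
5: no outgoing edge → L
7: no outgoing edge → L
8: →7(L), so W
2: →7(L), so W
3: →2(W), 8(W) — all W, so L
4: →7(L), so W
1: →3(L), so W
6: →3(L), so W
The L vertices are 3, 5, 7; that is 3 in all.

3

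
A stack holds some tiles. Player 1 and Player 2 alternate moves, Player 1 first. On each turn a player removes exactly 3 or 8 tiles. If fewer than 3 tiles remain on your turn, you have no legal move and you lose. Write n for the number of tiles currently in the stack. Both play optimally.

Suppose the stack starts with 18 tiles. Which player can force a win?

Use the standard recursion: the mover loses at a terminal position; elsewhere, the mover wins exactly when some move hands the opponent an L position.
n=0: no move → L
n=1: no move → L
n=2: no move → L
n=3: reaches L-position 0 → W
n=4: reaches L-position 1 → W
n=5: reaches L-position 2 → W
n=6: only reaches 3(W), which is W → L
n=7: only reaches 4(W), which is W → L
n=8: reaches L-position 0 → W
n=9: reaches L-position 6 → W
n=10: reaches L-position 7 → W
n=11: only reaches 8(W), 3(W), all W → L
n=12: only reaches 9(W), 4(W), all W → L
n=13: only reaches 10(W), 5(W), all W → L
n=14: reaches L-position 11 → W
n=15: reaches L-position 12 → W
n=16: reaches L-position 13 → W
n=17: only reaches 14(W), 9(W), all W → L
n=18: only reaches 15(W), 10(W), all W → L
Every move from 18 reaches a W position, so the mover loses.

Player 2 wins.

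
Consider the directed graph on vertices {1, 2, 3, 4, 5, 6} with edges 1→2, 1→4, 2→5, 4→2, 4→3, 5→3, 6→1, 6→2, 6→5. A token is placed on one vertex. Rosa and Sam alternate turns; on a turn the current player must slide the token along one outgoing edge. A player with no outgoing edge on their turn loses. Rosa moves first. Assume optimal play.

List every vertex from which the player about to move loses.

2, 3

Label each position W (a win for the player to move) or L (a loss). A position with no legal move is L; any other position is W exactly when some move reaches an L, and L when every move reaches a W.
Every edge goes from a vertex to one that appears earlier in the order 3, 5, 2, 4, 1, 6, so processing vertices in that order labels each vertex after all of its successors.
3: no outgoing edge → L
5: reaches L-position 3 → W
2: only reaches 5(W), which is W → L
4: reaches L-position 2 → W
1: reaches L-position 2 → W
6: reaches L-position 2 → W
The losing starting vertices are exactly the entries labelled L in this table (2 of them).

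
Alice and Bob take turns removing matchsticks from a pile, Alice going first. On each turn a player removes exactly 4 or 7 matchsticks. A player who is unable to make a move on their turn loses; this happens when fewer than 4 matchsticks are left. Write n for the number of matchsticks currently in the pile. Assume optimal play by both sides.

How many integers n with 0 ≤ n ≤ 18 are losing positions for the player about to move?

8

Compute win/loss labels from the base case upward. A position with no move is L. Any other position is W if it can reach an L in one move, else L.
n=0: no move → L
n=1: no move → L
n=2: no move → L
n=3: no move → L
n=4: reaches L-position 0 → W
n=5: reaches L-position 1 → W
n=6: reaches L-position 2 → W
n=7: reaches L-position 3 → W
n=8: reaches L-position 1 → W
n=9: reaches L-position 2 → W
n=10: reaches L-position 3 → W
n=11: only reaches 7(W), 4(W), all W → L
n=12: only reaches 8(W), 5(W), all W → L
n=13: only reaches 9(W), 6(W), all W → L
n=14: only reaches 10(W), 7(W), all W → L
n=15: reaches L-position 11 → W
n=16: reaches L-position 12 → W
n=17: reaches L-position 13 → W
n=18: reaches L-position 14 → W
L entries with 0 ≤ n ≤ 18: n = 0, 1, 2, 3, 11, 12, 13, 14; that makes 8.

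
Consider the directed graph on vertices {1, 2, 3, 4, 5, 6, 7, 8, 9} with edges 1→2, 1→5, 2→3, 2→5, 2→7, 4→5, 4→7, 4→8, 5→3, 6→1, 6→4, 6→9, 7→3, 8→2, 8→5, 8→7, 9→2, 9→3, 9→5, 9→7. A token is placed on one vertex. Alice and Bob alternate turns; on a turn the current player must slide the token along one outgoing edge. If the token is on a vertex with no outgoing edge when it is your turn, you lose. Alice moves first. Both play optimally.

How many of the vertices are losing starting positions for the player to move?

3

Compute win/loss labels from the base case upward. A position with no move is L. Any other position is W if it can reach an L in one move, else L.
Every edge goes from a vertex to one that appears earlier in the order 3, 7, 5, 2, 8, 4, 1, 9, 6, so processing vertices in that order labels each vertex after all of its successors.
3: no outgoing edge → L
7: can move to 3, which is L ⇒ W
5: can move to 3, which is L ⇒ W
2: can move to 3, which is L ⇒ W
8: moves to 2(W), 5(W), 7(W); every one is W ⇒ L
4: can move to 8, which is L ⇒ W
1: moves to 2(W), 5(W); every one is W ⇒ L
9: can move to 3, which is L ⇒ W
6: can move to 1, which is L ⇒ W
The L vertices are 1, 3, 8; that is 3 in all.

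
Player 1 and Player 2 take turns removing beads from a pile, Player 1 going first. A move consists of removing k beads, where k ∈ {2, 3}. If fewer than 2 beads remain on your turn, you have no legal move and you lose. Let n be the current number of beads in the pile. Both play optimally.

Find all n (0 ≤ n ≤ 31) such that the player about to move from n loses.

Label each position W (a win for the player to move) or L (a loss). A position with no legal move is L; any other position is W exactly when some move reaches an L, and L when every move reaches a W.
n=0: no move → L
n=1: no move → L
n=2: reaches L-position 0 → W
n=3: reaches L-position 1 → W
n=4: reaches L-position 1 → W
n=5: only reaches 3(W), 2(W), all W → L
n=6: only reaches 4(W), 3(W), all W → L
n=7: reaches L-position 5 → W
n=8: reaches L-position 6 → W
n=9: reaches L-position 6 → W
n=10: only reaches 8(W), 7(W), all W → L
n=11: only reaches 9(W), 8(W), all W → L
n=12: reaches L-position 10 → W
n=13: reaches L-position 11 → W
n=14: reaches L-position 11 → W
n=15: only reaches 13(W), 12(W), all W → L
n=16: only reaches 14(W), 13(W), all W → L
n=17: reaches L-position 15 → W
n=18: reaches L-position 16 → W
n=19: reaches L-position 16 → W
n=20: only reaches 18(W), 17(W), all W → L
n=21: only reaches 19(W), 18(W), all W → L
n=22: reaches L-position 20 → W
n=23: reaches L-position 21 → W
n=24: reaches L-position 21 → W
n=25: only reaches 23(W), 22(W), all W → L
n=26: only reaches 24(W), 23(W), all W → L
n=27: reaches L-position 25 → W
n=28: reaches L-position 26 → W
n=29: reaches L-position 26 → W
n=30: only reaches 28(W), 27(W), all W → L
n=31: only reaches 29(W), 28(W), all W → L
Reading off the rows marked L gives the requested list; there are 14 such values of n.

0, 1, 5, 6, 10, 11, 15, 16, 20, 21, 25, 26, 30, 31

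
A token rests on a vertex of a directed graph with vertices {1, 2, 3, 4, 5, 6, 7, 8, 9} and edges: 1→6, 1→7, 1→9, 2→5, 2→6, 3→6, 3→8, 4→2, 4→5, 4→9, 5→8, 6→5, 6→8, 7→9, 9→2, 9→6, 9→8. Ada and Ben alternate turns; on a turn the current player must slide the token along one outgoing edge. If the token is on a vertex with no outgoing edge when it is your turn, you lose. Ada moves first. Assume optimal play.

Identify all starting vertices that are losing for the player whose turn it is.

2, 7, 8

Label each position W (a win for the player to move) or L (a loss). A position with no legal move is L; any other position is W exactly when some move reaches an L, and L when every move reaches a W.
Every edge goes from a vertex to one that appears earlier in the order 8, 5, 6, 2, 9, 4, 7, 1, 3, so processing vertices in that order labels each vertex after all of its successors.
8: no outgoing edge → L
5: →8(L), so W
6: →8(L), so W
2: →6(W), 5(W) — all W, so L
9: →2(L), so W
4: →2(L), so W
7: →9(W) only, which is W, so L
1: →7(L), so W
3: →8(L), so W
The losing starting vertices are exactly the entries labelled L in this table (3 of them).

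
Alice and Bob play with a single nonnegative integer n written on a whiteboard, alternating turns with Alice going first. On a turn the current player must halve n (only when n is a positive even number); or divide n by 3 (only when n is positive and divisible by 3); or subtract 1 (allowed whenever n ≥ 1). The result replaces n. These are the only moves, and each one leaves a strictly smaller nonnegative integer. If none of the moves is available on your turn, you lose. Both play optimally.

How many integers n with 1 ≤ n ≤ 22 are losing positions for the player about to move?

Build the W/L table. Terminal = L. A non-terminal position is W if it has a move to some L; otherwise it is L.
n=0: no move → L
n=1: can move to 0, which is L ⇒ W
n=2: the only move is to 1(W), a W ⇒ L
n=3: can move to 2, which is L ⇒ W
n=4: can move to 2, which is L ⇒ W
n=5: the only move is to 4(W), a W ⇒ L
n=6: can move to 2, which is L ⇒ W
n=7: the only move is to 6(W), a W ⇒ L
n=8: can move to 7, which is L ⇒ W
n=9: moves to 3(W), 8(W); every one is W ⇒ L
n=10: can move to 5, which is L ⇒ W
n=11: the only move is to 10(W), a W ⇒ L
n=12: can move to 11, which is L ⇒ W
n=13: the only move is to 12(W), a W ⇒ L
n=14: can move to 7, which is L ⇒ W
n=15: can move to 5, which is L ⇒ W
n=16: moves to 8(W), 15(W); every one is W ⇒ L
n=17: can move to 16, which is L ⇒ W
n=18: can move to 9, which is L ⇒ W
n=19: the only move is to 18(W), a W ⇒ L
n=20: can move to 19, which is L ⇒ W
n=21: can move to 7, which is L ⇒ W
n=22: can move to 11, which is L ⇒ W
L entries with 1 ≤ n ≤ 22 (n=0 is outside the asked range and is not counted): n = 2, 5, 7, 9, 11, 13, 16, 19; that makes 8.

8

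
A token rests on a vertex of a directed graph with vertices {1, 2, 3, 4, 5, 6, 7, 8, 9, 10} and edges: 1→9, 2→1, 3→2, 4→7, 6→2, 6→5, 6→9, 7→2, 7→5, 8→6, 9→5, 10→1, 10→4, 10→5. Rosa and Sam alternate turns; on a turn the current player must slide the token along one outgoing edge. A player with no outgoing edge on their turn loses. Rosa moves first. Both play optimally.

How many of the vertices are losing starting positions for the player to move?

5

Work bottom-up. With no move the player to move loses. Otherwise the position is W if at least one move leads to an L position for the opponent, and L if every move leads to a W.
Every edge goes from a vertex to one that appears earlier in the order 5, 9, 1, 2, 7, 3, 6, 8, 4, 10, so processing vertices in that order labels each vertex after all of its successors.
5: no outgoing edge → L
9: can move to 5, which is L ⇒ W
1: the only move is to 9(W), a W ⇒ L
2: can move to 1, which is L ⇒ W
7: can move to 5, which is L ⇒ W
3: the only move is to 2(W), a W ⇒ L
6: can move to 5, which is L ⇒ W
8: the only move is to 6(W), a W ⇒ L
4: the only move is to 7(W), a W ⇒ L
10: can move to 4, which is L ⇒ W
The L vertices are 1, 3, 4, 5, 8; that is 5 in all.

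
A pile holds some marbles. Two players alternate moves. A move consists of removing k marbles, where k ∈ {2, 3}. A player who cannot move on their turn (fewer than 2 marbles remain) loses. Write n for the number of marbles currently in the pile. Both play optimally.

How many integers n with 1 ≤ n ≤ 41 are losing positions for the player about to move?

Label each position W (a win for the player to move) or L (a loss). A position with no legal move is L; any other position is W exactly when some move reaches an L, and L when every move reaches a W.
n=0: no move → L
n=1: no move → L
n=2: can move to 0, which is L ⇒ W
n=3: can move to 1, which is L ⇒ W
n=4: can move to 1, which is L ⇒ W
n=5: moves to 3(W), 2(W); every one is W ⇒ L
n=6: moves to 4(W), 3(W); every one is W ⇒ L
n=7: can move to 5, which is L ⇒ W
n=8: can move to 6, which is L ⇒ W
n=9: can move to 6, which is L ⇒ W
n=10: moves to 8(W), 7(W); every one is W ⇒ L
n=11: moves to 9(W), 8(W); every one is W ⇒ L
n=12: can move to 10, which is L ⇒ W
n=13: can move to 11, which is L ⇒ W
n=14: can move to 11, which is L ⇒ W
n=15: moves to 13(W), 12(W); every one is W ⇒ L
n=16: moves to 14(W), 13(W); every one is W ⇒ L
n=17: can move to 15, which is L ⇒ W
n=18: can move to 16, which is L ⇒ W
n=19: can move to 16, which is L ⇒ W
n=20: moves to 18(W), 17(W); every one is W ⇒ L
n=21: moves to 19(W), 18(W); every one is W ⇒ L
n=22: can move to 20, which is L ⇒ W
n=23: can move to 21, which is L ⇒ W
n=24: can move to 21, which is L ⇒ W
n=25: moves to 23(W), 22(W); every one is W ⇒ L
n=26: moves to 24(W), 23(W); every one is W ⇒ L
n=27: can move to 25, which is L ⇒ W
n=28: can move to 26, which is L ⇒ W
n=29: can move to 26, which is L ⇒ W
n=30: moves to 28(W), 27(W); every one is W ⇒ L
n=31: moves to 29(W), 28(W); every one is W ⇒ L
n=32: can move to 30, which is L ⇒ W
n=33: can move to 31, which is L ⇒ W
n=34: can move to 31, which is L ⇒ W
n=35: moves to 33(W), 32(W); every one is W ⇒ L
n=36: moves to 34(W), 33(W); every one is W ⇒ L
n=37: can move to 35, which is L ⇒ W
n=38: can move to 36, which is L ⇒ W
n=39: can move to 36, which is L ⇒ W
n=40: moves to 38(W), 37(W); every one is W ⇒ L
n=41: moves to 39(W), 38(W); every one is W ⇒ L
L entries with 1 ≤ n ≤ 41 (n=0 is outside the asked range and is not counted): n = 1, 5, 6, 10, 11, 15, 16, 20, 21, 25, 26, 30, 31, 35, 36, 40, 41; that makes 17.

17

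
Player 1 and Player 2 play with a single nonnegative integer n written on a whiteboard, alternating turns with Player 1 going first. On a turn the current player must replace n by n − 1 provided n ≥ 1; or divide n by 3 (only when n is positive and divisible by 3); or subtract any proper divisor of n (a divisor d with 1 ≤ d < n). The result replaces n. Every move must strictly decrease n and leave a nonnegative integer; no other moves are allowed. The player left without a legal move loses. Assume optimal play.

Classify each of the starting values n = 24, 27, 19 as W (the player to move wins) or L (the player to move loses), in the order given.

24: W, 27: W, 19: L

Label each position W (a win for the player to move) or L (a loss). A position with no legal move is L; any other position is W exactly when some move reaches an L, and L when every move reaches a W.
n=0: no move → L
n=1: W (go to 0, an L position)
n=2: L (sole option 1(W) is W)
n=3: W (go to 2, an L position)
n=4: W (go to 2, an L position)
n=5: L (sole option 4(W) is W)
n=6: W (go to 2, an L position)
n=7: L (sole option 6(W) is W)
n=8: W (go to 7, an L position)
n=9: L (options 3(W), 6(W), 8(W) are all W)
n=10: W (go to 5, an L position)
n=11: L (sole option 10(W) is W)
n=12: W (go to 9, an L position)
n=13: L (sole option 12(W) is W)
n=14: W (go to 7, an L position)
n=15: W (go to 5, an L position)
n=16: L (options 8(W), 12(W), 14(W), 15(W) are all W)
n=17: W (go to 16, an L position)
n=18: W (go to 9, an L position)
n=19: L (sole option 18(W) is W)
n=20: W (go to 16, an L position)
n=21: W (go to 7, an L position)
n=22: W (go to 11, an L position)
n=23: L (sole option 22(W) is W)
n=24: W (go to 16, an L position)
n=25: L (options 20(W), 24(W) are all W)
n=26: W (go to 13, an L position)
n=27: W (go to 9, an L position)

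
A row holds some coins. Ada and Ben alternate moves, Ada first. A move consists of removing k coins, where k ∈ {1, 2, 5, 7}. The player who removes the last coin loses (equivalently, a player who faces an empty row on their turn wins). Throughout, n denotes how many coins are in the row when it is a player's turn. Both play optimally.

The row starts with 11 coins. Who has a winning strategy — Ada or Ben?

Ada wins.

Use the standard recursion: the mover wins at a terminal position; elsewhere, the mover wins exactly when some move hands the opponent an L position.
n=0: no move; the opponent has just taken the last coin and therefore loses → W
n=1: L (sole option 0(W) is W)
n=2: W (go to 1, an L position)
n=3: W (go to 1, an L position)
n=4: L (options 3(W), 2(W) are all W)
n=5: W (go to 4, an L position)
n=6: W (go to 4, an L position)
n=7: L (options 6(W), 5(W), 2(W), 0(W) are all W)
n=8: W (go to 7, an L position)
n=9: W (go to 7, an L position)
n=10: L (options 9(W), 8(W), 5(W), 3(W) are all W)
n=11: W (go to 10, an L position)
The starting position 11 is W: Ada should remove 1, leaving 10, handing over an L position.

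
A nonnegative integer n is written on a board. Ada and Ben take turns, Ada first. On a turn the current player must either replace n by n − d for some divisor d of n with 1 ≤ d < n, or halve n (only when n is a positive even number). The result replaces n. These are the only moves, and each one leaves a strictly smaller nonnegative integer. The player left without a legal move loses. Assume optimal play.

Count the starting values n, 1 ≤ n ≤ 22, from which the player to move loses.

11

Compute win/loss labels from the base case upward. A position with no move is L. Any other position is W if it can reach an L in one move, else L.
n=0: no move → L
n=1: no move → L
n=2: →1(L), so W
n=3: →2(W) only, which is W, so L
n=4: →3(L), so W
n=5: →4(W) only, which is W, so L
n=6: →3(L), so W
n=7: →6(W) only, which is W, so L
n=8: →7(L), so W
n=9: →6(W), 8(W) — all W, so L
n=10: →5(L), so W
n=11: →10(W) only, which is W, so L
n=12: →9(L), so W
n=13: →12(W) only, which is W, so L
n=14: →7(L), so W
n=15: →10(W), 12(W), 14(W) — all W, so L
n=16: →15(L), so W
n=17: →16(W) only, which is W, so L
n=18: →9(L), so W
n=19: →18(W) only, which is W, so L
n=20: →15(L), so W
n=21: →14(W), 18(W), 20(W) — all W, so L
n=22: →11(L), so W
L entries with 1 ≤ n ≤ 22 (n=0 is outside the asked range and is not counted): n = 1, 3, 5, 7, 9, 11, 13, 15, 17, 19, 21; that makes 11.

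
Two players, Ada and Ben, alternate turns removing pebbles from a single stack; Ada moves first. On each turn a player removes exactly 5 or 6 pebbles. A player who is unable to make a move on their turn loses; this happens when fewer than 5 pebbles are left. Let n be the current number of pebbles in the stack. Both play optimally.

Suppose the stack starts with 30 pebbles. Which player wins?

Ada wins.

Classify positions by backward induction: terminal positions (no move available) are L. From any other position, the mover wins iff some move reaches an L.
n=0: no move → L
n=1: no move → L
n=2: no move → L
n=3: no move → L
n=4: no move → L
n=5: W (go to 0, an L position)
n=6: W (go to 1, an L position)
n=7: W (go to 2, an L position)
n=8: W (go to 3, an L position)
n=9: W (go to 4, an L position)
n=10: W (go to 4, an L position)
n=11: L (options 6(W), 5(W) are all W)
n=12: L (options 7(W), 6(W) are all W)
n=13: L (options 8(W), 7(W) are all W)
n=14: L (options 9(W), 8(W) are all W)
n=15: L (options 10(W), 9(W) are all W)
n=16: W (go to 11, an L position)
n=17: W (go to 12, an L position)
n=18: W (go to 13, an L position)
n=19: W (go to 14, an L position)
n=20: W (go to 15, an L position)
n=21: W (go to 15, an L position)
n=22: L (options 17(W), 16(W) are all W)
n=23: L (options 18(W), 17(W) are all W)
n=24: L (options 19(W), 18(W) are all W)
n=25: L (options 20(W), 19(W) are all W)
n=26: L (options 21(W), 20(W) are all W)
n=27: W (go to 22, an L position)
n=28: W (go to 23, an L position)
n=29: W (go to 24, an L position)
n=30: W (go to 25, an L position)
The starting position 30 is W: Ada should remove 5, leaving 25, handing over an L position.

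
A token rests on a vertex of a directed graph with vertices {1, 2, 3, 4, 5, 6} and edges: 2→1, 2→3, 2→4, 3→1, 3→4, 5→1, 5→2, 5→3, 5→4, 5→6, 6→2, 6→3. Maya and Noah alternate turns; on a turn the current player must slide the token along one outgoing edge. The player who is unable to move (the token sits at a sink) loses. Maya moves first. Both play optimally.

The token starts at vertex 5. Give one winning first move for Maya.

Work bottom-up. With no move the player to move loses. Otherwise the position is W if at least one move leads to an L position for the opponent, and L if every move leads to a W.
Every edge goes from a vertex to one that appears earlier in the order 4, 1, 3, 2, 6, 5, so processing vertices in that order labels each vertex after all of its successors.
4: no outgoing edge → L
1: no outgoing edge → L
3: →1(L), so W
2: →1(L), so W
6: →2(W), 3(W) — all W, so L
5: →6(L), so W
From 5, the L positions reachable in one move are: 6, 1, 4. Any move reaching one of these is winning.

Move to 6.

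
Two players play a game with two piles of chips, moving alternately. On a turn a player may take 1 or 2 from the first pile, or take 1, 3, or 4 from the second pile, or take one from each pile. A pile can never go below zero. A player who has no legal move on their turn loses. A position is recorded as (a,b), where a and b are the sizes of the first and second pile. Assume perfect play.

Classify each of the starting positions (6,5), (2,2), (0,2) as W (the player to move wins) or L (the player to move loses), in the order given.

(6,5): L, (2,2): W, (0,2): L

Use the standard recursion: the mover loses at a terminal position; elsewhere, the mover wins exactly when some move hands the opponent an L position.
No move ever increases a pile, so every position that can arise here has a ≤ 6 and b ≤ 5; it is enough to label the cells with 0 ≤ a ≤ 6 and 0 ≤ b ≤ 5.
Every move lowers a or b (never raises either), so fill the grid row by row in increasing a, and left to right within a row: each cell's successors are then already labelled.
      b=0  b=1  b=2  b=3  b=4  b=5
a=0:    L    W    L    W    W    W
a=1:    W    W    W    W    L    W
a=2:    W    L    W    L    W    W
a=3:    L    W    W    W    W    L
a=4:    W    W    L    W    L    W
a=5:    W    L    W    W    W    W
a=6:    L    W    W    W    W    L
Cells with no legal move (terminal, hence L): (0,0).
The remaining L cells, each justified by listing all of its moves:
(0,2): only reaches (0,1)(W), which is W → L
(1,4): only reaches (0,4)(W), (1,3)(W), (1,1)(W), (1,0)(W), (0,3)(W), all W → L
(2,1): only reaches (1,1)(W), (0,1)(W), (2,0)(W), (1,0)(W), all W → L
(2,3): only reaches (1,3)(W), (0,3)(W), (2,2)(W), (2,0)(W), (1,2)(W), all W → L
(3,0): only reaches (2,0)(W), (1,0)(W), all W → L
(3,5): only reaches (2,5)(W), (1,5)(W), (3,4)(W), (3,2)(W), (3,1)(W), (2,4)(W), all W → L
(4,2): only reaches (3,2)(W), (2,2)(W), (4,1)(W), (3,1)(W), all W → L
(4,4): only reaches (3,4)(W), (2,4)(W), (4,3)(W), (4,1)(W), (4,0)(W), (3,3)(W), all W → L
(5,1): only reaches (4,1)(W), (3,1)(W), (5,0)(W), (4,0)(W), all W → L
(6,0): only reaches (5,0)(W), (4,0)(W), all W → L
(6,5): only reaches (5,5)(W), (4,5)(W), (6,4)(W), (6,2)(W), (6,1)(W), (5,4)(W), all W → L
Every other cell has at least one move into one of the L cells above, so it is W.
(6,5): one of the L cells justified above, so L
(2,2): the move to (0,2) reaches an L cell, so W
(0,2): one of the L cells justified above, so L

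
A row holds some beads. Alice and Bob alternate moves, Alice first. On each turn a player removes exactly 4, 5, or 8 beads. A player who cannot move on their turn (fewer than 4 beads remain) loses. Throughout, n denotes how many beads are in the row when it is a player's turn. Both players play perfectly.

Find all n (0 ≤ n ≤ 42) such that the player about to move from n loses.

0, 1, 2, 3, 12, 13, 14, 15, 24, 25, 26, 27, 36, 37, 38, 39

Classify positions by backward induction: terminal positions (no move available) are L. From any other position, the mover wins iff some move reaches an L.
n=0: no move → L
n=1: no move → L
n=2: no move → L
n=3: no move → L
n=4: →0(L), so W
n=5: →1(L), so W
n=6: →2(L), so W
n=7: →3(L), so W
n=8: →3(L), so W
n=9: →1(L), so W
n=10: →2(L), so W
n=11: →3(L), so W
n=12: →8(W), 7(W), 4(W) — all W, so L
n=13: →9(W), 8(W), 5(W) — all W, so L
n=14: →10(W), 9(W), 6(W) — all W, so L
n=15: →11(W), 10(W), 7(W) — all W, so L
n=16: →12(L), so W
n=17: →13(L), so W
n=18: →14(L), so W
n=19: →15(L), so W
n=20: →15(L), so W
n=21: →13(L), so W
n=22: →14(L), so W
n=23: →15(L), so W
n=24: →20(W), 19(W), 16(W) — all W, so L
n=25: →21(W), 20(W), 17(W) — all W, so L
n=26: →22(W), 21(W), 18(W) — all W, so L
n=27: →23(W), 22(W), 19(W) — all W, so L
n=28: →24(L), so W
n=29: →25(L), so W
n=30: →26(L), so W
n=31: →27(L), so W
n=32: →27(L), so W
n=33: →25(L), so W
n=34: →26(L), so W
n=35: →27(L), so W
n=36: →32(W), 31(W), 28(W) — all W, so L
n=37: →33(W), 32(W), 29(W) — all W, so L
n=38: →34(W), 33(W), 30(W) — all W, so L
n=39: →35(W), 34(W), 31(W) — all W, so L
n=40: →36(L), so W
n=41: →37(L), so W
n=42: →38(L), so W
Reading off the rows marked L gives the requested list; there are 16 such values of n.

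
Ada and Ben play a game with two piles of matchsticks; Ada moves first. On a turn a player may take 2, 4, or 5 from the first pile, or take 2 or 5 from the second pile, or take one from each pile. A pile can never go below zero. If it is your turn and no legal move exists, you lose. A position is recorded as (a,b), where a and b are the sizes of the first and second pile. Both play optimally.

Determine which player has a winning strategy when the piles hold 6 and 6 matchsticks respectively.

Build the W/L table. Terminal = L. A non-terminal position is W if it has a move to some L; otherwise it is L.
No move ever increases a pile, so every position that can arise here has a ≤ 6 and b ≤ 6; it is enough to label the cells with 0 ≤ a ≤ 6 and 0 ≤ b ≤ 6.
Every move lowers a or b (never raises either), so fill the grid row by row in increasing a, and left to right within a row: each cell's successors are then already labelled.
      b=0  b=1  b=2  b=3  b=4  b=5  b=6
a=0:    L    L    W    W    L    W    W
a=1:    L    W    W    L    L    W    W
a=2:    W    W    L    L    W    W    L
a=3:    W    L    L    W    W    L    W
a=4:    W    W    W    W    W    L    W
a=5:    W    W    W    W    W    W    W
a=6:    W    L    W    W    W    W    W
Cells with no legal move (terminal, hence L): (0,0), (0,1), (1,0).
The remaining L cells, each justified by listing all of its moves:
(0,4): the only move is to (0,2)(W), a W ⇒ L
(1,3): moves to (1,1)(W), (0,2)(W); every one is W ⇒ L
(1,4): moves to (1,2)(W), (0,3)(W); every one is W ⇒ L
(2,2): moves to (0,2)(W), (2,0)(W), (1,1)(W); every one is W ⇒ L
(2,3): moves to (0,3)(W), (2,1)(W), (1,2)(W); every one is W ⇒ L
(2,6): moves to (0,6)(W), (2,4)(W), (2,1)(W), (1,5)(W); every one is W ⇒ L
(3,1): moves to (1,1)(W), (2,0)(W); every one is W ⇒ L
(3,2): moves to (1,2)(W), (3,0)(W), (2,1)(W); every one is W ⇒ L
(3,5): moves to (1,5)(W), (3,3)(W), (3,0)(W), (2,4)(W); every one is W ⇒ L
(4,5): moves to (2,5)(W), (0,5)(W), (4,3)(W), (4,0)(W), (3,4)(W); every one is W ⇒ L
(6,1): moves to (4,1)(W), (2,1)(W), (1,1)(W), (5,0)(W); every one is W ⇒ L
Every other cell has at least one move into one of the L cells above, so it is W.
From (6,6) Ada can move to (2,6), reaching an L position.

Ada wins.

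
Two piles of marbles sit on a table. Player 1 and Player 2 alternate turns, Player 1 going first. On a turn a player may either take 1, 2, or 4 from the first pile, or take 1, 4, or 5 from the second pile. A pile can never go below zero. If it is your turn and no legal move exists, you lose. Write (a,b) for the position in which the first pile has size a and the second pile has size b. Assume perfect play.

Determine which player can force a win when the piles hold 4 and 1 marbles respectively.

Classify positions by backward induction: terminal positions (no move available) are L. From any other position, the mover wins iff some move reaches an L.
No move ever increases a pile, so every position that can arise here has a ≤ 4 and b ≤ 1; it is enough to label the cells with 0 ≤ a ≤ 4 and 0 ≤ b ≤ 1.
Every move lowers a or b (never raises either), so fill the grid row by row in increasing a, and left to right within a row: each cell's successors are then already labelled.
      b=0  b=1
a=0:    L    W
a=1:    W    L
a=2:    W    W
a=3:    L    W
a=4:    W    L
Cells with no legal move (terminal, hence L): (0,0).
The remaining L cells, each justified by listing all of its moves:
(1,1): only reaches (0,1)(W), (1,0)(W), all W → L
(3,0): only reaches (2,0)(W), (1,0)(W), all W → L
(4,1): only reaches (3,1)(W), (2,1)(W), (0,1)(W), (4,0)(W), all W → L
Every other cell has at least one move into one of the L cells above, so it is W.
Every move from (4,1) reaches a W position, so the mover loses.

Player 2 wins.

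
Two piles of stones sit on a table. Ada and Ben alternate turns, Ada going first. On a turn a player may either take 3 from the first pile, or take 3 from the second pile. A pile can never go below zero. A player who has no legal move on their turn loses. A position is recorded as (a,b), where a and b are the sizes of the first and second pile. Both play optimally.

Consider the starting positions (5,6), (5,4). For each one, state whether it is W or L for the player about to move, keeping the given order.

(5,6): W, (5,4): L

Label each position W (a win for the player to move) or L (a loss). A position with no legal move is L; any other position is W exactly when some move reaches an L, and L when every move reaches a W.
No move ever increases a pile, so every position that can arise here has a ≤ 5 and b ≤ 6; it is enough to label the cells with 0 ≤ a ≤ 5 and 0 ≤ b ≤ 6.
Every move lowers a or b (never raises either), so fill the grid row by row in increasing a, and left to right within a row: each cell's successors are then already labelled.
      b=0  b=1  b=2  b=3  b=4  b=5  b=6
a=0:    L    L    L    W    W    W    L
a=1:    L    L    L    W    W    W    L
a=2:    L    L    L    W    W    W    L
a=3:    W    W    W    L    L    L    W
a=4:    W    W    W    L    L    L    W
a=5:    W    W    W    L    L    L    W
Cells with no legal move (terminal, hence L): (0,0), (0,1), (0,2), (1,0), (1,1), (1,2), (2,0), (2,1), (2,2).
The remaining L cells, each justified by listing all of its moves:
(0,6): →(0,3)(W) only, which is W, so L
(1,6): →(1,3)(W) only, which is W, so L
(2,6): →(2,3)(W) only, which is W, so L
(3,3): →(0,3)(W), (3,0)(W) — all W, so L
(3,4): →(0,4)(W), (3,1)(W) — all W, so L
(3,5): →(0,5)(W), (3,2)(W) — all W, so L
(4,3): →(1,3)(W), (4,0)(W) — all W, so L
(4,4): →(1,4)(W), (4,1)(W) — all W, so L
(4,5): →(1,5)(W), (4,2)(W) — all W, so L
(5,3): →(2,3)(W), (5,0)(W) — all W, so L
(5,4): →(2,4)(W), (5,1)(W) — all W, so L
(5,5): →(2,5)(W), (5,2)(W) — all W, so L
Every other cell has at least one move into one of the L cells above, so it is W.
(5,6): the move to (2,6) reaches an L cell, so W
(5,4): one of the L cells justified above, so L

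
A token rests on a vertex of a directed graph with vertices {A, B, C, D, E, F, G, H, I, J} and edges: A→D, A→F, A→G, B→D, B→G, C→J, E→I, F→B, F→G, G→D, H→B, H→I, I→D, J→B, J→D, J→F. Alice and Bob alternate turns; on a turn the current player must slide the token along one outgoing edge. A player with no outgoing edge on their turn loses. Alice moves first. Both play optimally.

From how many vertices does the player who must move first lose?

Label each position W (a win for the player to move) or L (a loss). A position with no legal move is L; any other position is W exactly when some move reaches an L, and L when every move reaches a W.
Every edge goes from a vertex to one that appears earlier in the order D, G, B, F, J, A, I, H, C, E, so processing vertices in that order labels each vertex after all of its successors.
D: no outgoing edge → L
G: W (go to D, an L position)
B: W (go to D, an L position)
F: L (options B(W), G(W) are all W)
J: W (go to F, an L position)
A: W (go to F, an L position)
I: W (go to D, an L position)
H: L (options I(W), B(W) are all W)
C: L (sole option J(W) is W)
E: L (sole option I(W) is W)
The L vertices are C, D, E, F, H; that is 5 in all.

5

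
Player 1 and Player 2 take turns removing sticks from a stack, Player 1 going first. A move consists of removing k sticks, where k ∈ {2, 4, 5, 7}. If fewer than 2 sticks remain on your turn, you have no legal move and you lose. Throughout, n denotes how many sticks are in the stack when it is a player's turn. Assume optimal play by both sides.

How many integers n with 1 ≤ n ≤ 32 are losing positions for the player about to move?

7

Classify positions by backward induction: terminal positions (no move available) are L. From any other position, the mover wins iff some move reaches an L.
n=0: no move → L
n=1: no move → L
n=2: W (go to 0, an L position)
n=3: W (go to 1, an L position)
n=4: W (go to 0, an L position)
n=5: W (go to 1, an L position)
n=6: W (go to 1, an L position)
n=7: W (go to 0, an L position)
n=8: W (go to 1, an L position)
n=9: L (options 7(W), 5(W), 4(W), 2(W) are all W)
n=10: L (options 8(W), 6(W), 5(W), 3(W) are all W)
n=11: W (go to 9, an L position)
n=12: W (go to 10, an L position)
n=13: W (go to 9, an L position)
n=14: W (go to 10, an L position)
n=15: W (go to 10, an L position)
n=16: W (go to 9, an L position)
n=17: W (go to 10, an L position)
n=18: L (options 16(W), 14(W), 13(W), 11(W) are all W)
n=19: L (options 17(W), 15(W), 14(W), 12(W) are all W)
n=20: W (go to 18, an L position)
n=21: W (go to 19, an L position)
n=22: W (go to 18, an L position)
n=23: W (go to 19, an L position)
n=24: W (go to 19, an L position)
n=25: W (go to 18, an L position)
n=26: W (go to 19, an L position)
n=27: L (options 25(W), 23(W), 22(W), 20(W) are all W)
n=28: L (options 26(W), 24(W), 23(W), 21(W) are all W)
n=29: W (go to 27, an L position)
n=30: W (go to 28, an L position)
n=31: W (go to 27, an L position)
n=32: W (go to 28, an L position)
L entries with 1 ≤ n ≤ 32 (n=0 is outside the asked range and is not counted): n = 1, 9, 10, 18, 19, 27, 28; that makes 7.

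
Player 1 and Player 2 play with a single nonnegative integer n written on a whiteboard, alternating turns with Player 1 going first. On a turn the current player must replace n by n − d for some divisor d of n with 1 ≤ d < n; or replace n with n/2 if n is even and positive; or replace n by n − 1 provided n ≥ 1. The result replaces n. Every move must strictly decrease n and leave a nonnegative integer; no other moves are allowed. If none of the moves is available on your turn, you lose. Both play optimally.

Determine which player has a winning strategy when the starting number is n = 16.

Player 1 wins.

Label each position W (a win for the player to move) or L (a loss). A position with no legal move is L; any other position is W exactly when some move reaches an L, and L when every move reaches a W.
n=0: no move → L
n=1: W (go to 0, an L position)
n=2: L (sole option 1(W) is W)
n=3: W (go to 2, an L position)
n=4: W (go to 2, an L position)
n=5: L (sole option 4(W) is W)
n=6: W (go to 5, an L position)
n=7: L (sole option 6(W) is W)
n=8: W (go to 7, an L position)
n=9: L (options 6(W), 8(W) are all W)
n=10: W (go to 5, an L position)
n=11: L (sole option 10(W) is W)
n=12: W (go to 9, an L position)
n=13: L (sole option 12(W) is W)
n=14: W (go to 7, an L position)
n=15: L (options 10(W), 12(W), 14(W) are all W)
n=16: W (go to 15, an L position)
From 16 Player 1 can move to 15, reaching an L position.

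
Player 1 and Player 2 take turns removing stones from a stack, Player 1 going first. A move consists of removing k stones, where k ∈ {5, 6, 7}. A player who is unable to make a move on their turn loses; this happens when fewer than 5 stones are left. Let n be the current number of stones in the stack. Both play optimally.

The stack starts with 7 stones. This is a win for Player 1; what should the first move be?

Compute win/loss labels from the base case upward. A position with no move is L. Any other position is W if it can reach an L in one move, else L.
n=0: no move → L
n=1: no move → L
n=2: no move → L
n=3: no move → L
n=4: no move → L
n=5: W (go to 0, an L position)
n=6: W (go to 1, an L position)
n=7: W (go to 2, an L position)
From 7, the L positions reachable in one move are: 2, 1, 0. Any move reaching one of these is winning.

Remove 5, leaving 2.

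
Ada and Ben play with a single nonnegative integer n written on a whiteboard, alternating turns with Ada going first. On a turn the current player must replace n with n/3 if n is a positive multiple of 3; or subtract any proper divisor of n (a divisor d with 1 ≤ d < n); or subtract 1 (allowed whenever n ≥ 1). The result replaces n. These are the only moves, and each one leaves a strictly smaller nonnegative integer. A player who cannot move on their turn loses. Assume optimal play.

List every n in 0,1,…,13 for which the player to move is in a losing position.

0, 2, 5, 7, 9, 11, 13

Label each position W (a win for the player to move) or L (a loss). A position with no legal move is L; any other position is W exactly when some move reaches an L, and L when every move reaches a W.
n=0: no move → L
n=1: W (go to 0, an L position)
n=2: L (sole option 1(W) is W)
n=3: W (go to 2, an L position)
n=4: W (go to 2, an L position)
n=5: L (sole option 4(W) is W)
n=6: W (go to 2, an L position)
n=7: L (sole option 6(W) is W)
n=8: W (go to 7, an L position)
n=9: L (options 3(W), 6(W), 8(W) are all W)
n=10: W (go to 5, an L position)
n=11: L (sole option 10(W) is W)
n=12: W (go to 9, an L position)
n=13: L (sole option 12(W) is W)
Reading off the rows marked L gives the requested list; there are 7 such values of n.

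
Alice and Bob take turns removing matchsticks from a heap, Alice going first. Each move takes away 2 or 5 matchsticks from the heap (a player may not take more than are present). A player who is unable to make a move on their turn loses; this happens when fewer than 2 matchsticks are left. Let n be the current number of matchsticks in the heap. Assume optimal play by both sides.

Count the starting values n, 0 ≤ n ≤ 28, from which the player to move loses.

Compute win/loss labels from the base case upward. A position with no move is L. Any other position is W if it can reach an L in one move, else L.
n=0: no move → L
n=1: no move → L
n=2: W (go to 0, an L position)
n=3: W (go to 1, an L position)
n=4: L (sole option 2(W) is W)
n=5: W (go to 0, an L position)
n=6: W (go to 4, an L position)
n=7: L (options 5(W), 2(W) are all W)
n=8: L (options 6(W), 3(W) are all W)
n=9: W (go to 7, an L position)
n=10: W (go to 8, an L position)
n=11: L (options 9(W), 6(W) are all W)
n=12: W (go to 7, an L position)
n=13: W (go to 11, an L position)
n=14: L (options 12(W), 9(W) are all W)
n=15: L (options 13(W), 10(W) are all W)
n=16: W (go to 14, an L position)
n=17: W (go to 15, an L position)
n=18: L (options 16(W), 13(W) are all W)
n=19: W (go to 14, an L position)
n=20: W (go to 18, an L position)
n=21: L (options 19(W), 16(W) are all W)
n=22: L (options 20(W), 17(W) are all W)
n=23: W (go to 21, an L position)
n=24: W (go to 22, an L position)
n=25: L (options 23(W), 20(W) are all W)
n=26: W (go to 21, an L position)
n=27: W (go to 25, an L position)
n=28: L (options 26(W), 23(W) are all W)
L entries with 0 ≤ n ≤ 28: n = 0, 1, 4, 7, 8, 11, 14, 15, 18, 21, 22, 25, 28; that makes 13.

13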